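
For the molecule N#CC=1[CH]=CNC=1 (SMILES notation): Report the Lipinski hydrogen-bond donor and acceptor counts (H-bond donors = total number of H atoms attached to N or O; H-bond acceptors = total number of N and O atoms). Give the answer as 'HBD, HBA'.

Donors: find every N or O and count the H atoms it carries.
  atom 1 (N): bond orders sum to 3 → 0 H
  atom 6 (N): bond orders sum to 2 → 1 H
Lipinski HBD = 1.
Acceptors: N atoms = 2, O atoms = 0 → HBA = 2.

1, 2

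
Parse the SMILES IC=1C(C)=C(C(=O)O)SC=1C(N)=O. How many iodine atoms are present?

Scan the SMILES for I atoms (remember two-letter symbols like Cl and Br are single atoms).
Iodine count: 1.

1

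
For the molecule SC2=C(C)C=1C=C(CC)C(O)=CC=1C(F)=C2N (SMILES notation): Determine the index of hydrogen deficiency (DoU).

Degree of unsaturation = (number of rings) + (number of π bonds).
Ring closures in the SMILES: 2.
π bonds: 5 double bonds (each 1 DoU) → 5 DoU from unsaturation.
Total DoU = 2 + 5 = 7.

7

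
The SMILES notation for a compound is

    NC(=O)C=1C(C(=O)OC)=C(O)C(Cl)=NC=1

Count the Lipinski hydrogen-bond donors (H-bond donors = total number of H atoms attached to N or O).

3

Donors: find every N or O and count the H atoms it carries.
  atom 1 (N): bond orders sum to 1 → 2 H
  atom 3 (O): bond orders sum to 2 → 0 H
  atom 7 (O): bond orders sum to 2 → 0 H
  atom 8 (O): bond orders sum to 2 → 0 H
  atom 11 (O): bond orders sum to 1 → 1 H
  atom 14 (N): bond orders sum to 3 → 0 H
Lipinski HBD = 3.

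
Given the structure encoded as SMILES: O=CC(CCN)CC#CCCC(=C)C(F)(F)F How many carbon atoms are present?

Count every carbon token in the SMILES (each C, including those in ring-closure positions and inside branches).
Carbon count: 12.

12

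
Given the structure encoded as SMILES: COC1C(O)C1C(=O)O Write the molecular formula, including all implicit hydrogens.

Walk through each heavy atom and fill implicit hydrogens from standard valence (C 4, N 3, O 2, S 2, halogen 1):
  atom 1: C, bond orders sum to 1 (valence 4) → 3 H
  atom 2: O, bond orders sum to 2 (valence 2) → 0 H
  atom 3: C, bond orders sum to 3 (valence 4) → 1 H
  atom 4: C, bond orders sum to 3 (valence 4) → 1 H
  atom 5: O, bond orders sum to 1 (valence 2) → 1 H
  atom 6: C, bond orders sum to 3 (valence 4) → 1 H
  atom 7: C, bond orders sum to 4 (valence 4) → 0 H
  atom 8: O, bond orders sum to 2 (valence 2) → 0 H
  atom 9: O, bond orders sum to 1 (valence 2) → 1 H
Totals → C:5, H:8, O:4.
In Hill order: C5H8O4.

C5H8O4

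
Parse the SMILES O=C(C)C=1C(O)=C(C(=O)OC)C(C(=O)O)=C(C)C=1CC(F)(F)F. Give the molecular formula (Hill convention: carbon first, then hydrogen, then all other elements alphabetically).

C14H13F3O6

Walk through each heavy atom and fill implicit hydrogens from standard valence (C 4, N 3, O 2, S 2, halogen 1):
  atom 1: O, bond orders sum to 2 (valence 2) → 0 H
  atom 2: C, bond orders sum to 4 (valence 4) → 0 H
  atom 3: C, bond orders sum to 1 (valence 4) → 3 H
  atom 4: C, bond orders sum to 4 (valence 4) → 0 H
  atom 5: C, bond orders sum to 4 (valence 4) → 0 H
  atom 6: O, bond orders sum to 1 (valence 2) → 1 H
  atom 7: C, bond orders sum to 4 (valence 4) → 0 H
  atom 8: C, bond orders sum to 4 (valence 4) → 0 H
  atom 9: O, bond orders sum to 2 (valence 2) → 0 H
  atom 10: O, bond orders sum to 2 (valence 2) → 0 H
  atom 11: C, bond orders sum to 1 (valence 4) → 3 H
  atom 12: C, bond orders sum to 4 (valence 4) → 0 H
  atom 13: C, bond orders sum to 4 (valence 4) → 0 H
  atom 14: O, bond orders sum to 2 (valence 2) → 0 H
  atom 15: O, bond orders sum to 1 (valence 2) → 1 H
  atom 16: C, bond orders sum to 4 (valence 4) → 0 H
  atom 17: C, bond orders sum to 1 (valence 4) → 3 H
  atom 18: C, bond orders sum to 4 (valence 4) → 0 H
  atom 19: C, bond orders sum to 2 (valence 4) → 2 H
  atom 20: C, bond orders sum to 4 (valence 4) → 0 H
  atom 21: F (halogen, monovalent) → 0 H
  atom 22: F (halogen, monovalent) → 0 H
  atom 23: F (halogen, monovalent) → 0 H
Totals → C:14, H:13, F:3, O:6.
In Hill order: C14H13F3O6.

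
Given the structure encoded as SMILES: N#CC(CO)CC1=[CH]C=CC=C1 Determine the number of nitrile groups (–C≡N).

The nitrile motif appears at heavy-atom position 2 in the SMILES.
Other groups present: 1 hydroxyl.
Nitrile count: 1.

1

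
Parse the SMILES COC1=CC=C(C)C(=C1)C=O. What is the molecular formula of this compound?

C9H10O2

Walk through each heavy atom and fill implicit hydrogens from standard valence (C 4, N 3, O 2, S 2, halogen 1):
  atom 1: C, bond orders sum to 1 (valence 4) → 3 H
  atom 2: O, bond orders sum to 2 (valence 2) → 0 H
  atom 3: C, bond orders sum to 4 (valence 4) → 0 H
  atom 4: C, bond orders sum to 3 (valence 4) → 1 H
  atom 5: C, bond orders sum to 3 (valence 4) → 1 H
  atom 6: C, bond orders sum to 4 (valence 4) → 0 H
  atom 7: C, bond orders sum to 1 (valence 4) → 3 H
  atom 8: C, bond orders sum to 4 (valence 4) → 0 H
  atom 9: C, bond orders sum to 3 (valence 4) → 1 H
  atom 10: C, bond orders sum to 3 (valence 4) → 1 H
  atom 11: O, bond orders sum to 2 (valence 2) → 0 H
Totals → C:9, H:10, O:2.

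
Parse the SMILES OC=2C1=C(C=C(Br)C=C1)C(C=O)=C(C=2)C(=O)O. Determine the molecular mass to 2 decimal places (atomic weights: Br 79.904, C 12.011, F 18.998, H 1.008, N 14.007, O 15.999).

295.09 g/mol

First, the molecular formula is C12H7BrO4 (counting implicit H from valence).
  Br: 1 × 79.904 = 79.904
  C: 12 × 12.011 = 144.132
  H: 7 × 1.008 = 7.056
  O: 4 × 15.999 = 63.996
Sum: 1×79.904 + 12×12.011 + 7×1.008 + 4×15.999 = 295.088 → 295.09 g/mol.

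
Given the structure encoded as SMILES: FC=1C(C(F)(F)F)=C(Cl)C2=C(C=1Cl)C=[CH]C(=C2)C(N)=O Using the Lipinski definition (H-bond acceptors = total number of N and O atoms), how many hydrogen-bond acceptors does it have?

N atoms: 1; O atoms: 1.
Lipinski HBA = 1 + 1 = 2.

2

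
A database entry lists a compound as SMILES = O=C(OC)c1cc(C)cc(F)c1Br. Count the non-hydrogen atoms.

13

Every atom symbol written in the SMILES (organic subset) is one heavy atom; implicit H are not written.
Heavy atoms by element → Br:1, C:9, F:1, O:2.
Total: 13.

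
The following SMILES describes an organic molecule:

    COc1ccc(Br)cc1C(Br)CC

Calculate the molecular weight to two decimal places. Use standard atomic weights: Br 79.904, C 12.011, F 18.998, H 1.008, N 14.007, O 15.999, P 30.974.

First, the molecular formula is C10H12Br2O (counting implicit H from valence).
  Br: 2 × 79.904 = 159.808
  C: 10 × 12.011 = 120.110
  H: 12 × 1.008 = 12.096
  O: 1 × 15.999 = 15.999
Sum: 2×79.904 + 10×12.011 + 12×1.008 + 1×15.999 = 308.013 → 308.01 g/mol.

308.01 g/mol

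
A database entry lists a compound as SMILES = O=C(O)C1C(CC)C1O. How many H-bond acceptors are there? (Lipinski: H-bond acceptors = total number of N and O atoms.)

N atoms: 0; O atoms: 3.
Lipinski HBA = 0 + 3 = 3.

3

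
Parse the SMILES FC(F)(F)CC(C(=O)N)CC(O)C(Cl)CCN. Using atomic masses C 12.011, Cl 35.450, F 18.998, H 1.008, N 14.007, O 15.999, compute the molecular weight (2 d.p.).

276.68 g/mol

First, the molecular formula is C9H16ClF3N2O2 (counting implicit H from valence).
  C: 9 × 12.011 = 108.099
  Cl: 1 × 35.450 = 35.450
  F: 3 × 18.998 = 56.994
  H: 16 × 1.008 = 16.128
  N: 2 × 14.007 = 28.014
  O: 2 × 15.999 = 31.998
Sum: 9×12.011 + 1×35.450 + 3×18.998 + 16×1.008 + 2×14.007 + 2×15.999 = 276.683 → 276.68 g/mol.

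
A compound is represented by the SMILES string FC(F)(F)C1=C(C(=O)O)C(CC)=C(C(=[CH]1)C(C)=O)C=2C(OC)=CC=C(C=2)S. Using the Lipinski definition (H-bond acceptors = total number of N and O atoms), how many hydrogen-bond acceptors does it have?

N atoms: 0; O atoms: 4.
Lipinski HBA = 0 + 4 = 4.

4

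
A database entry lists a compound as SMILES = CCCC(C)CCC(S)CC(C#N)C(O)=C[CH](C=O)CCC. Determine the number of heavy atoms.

22

Every atom symbol written in the SMILES (organic subset) is one heavy atom; implicit H are not written.
Heavy atoms by element → C:18, N:1, O:2, S:1.
Total: 22.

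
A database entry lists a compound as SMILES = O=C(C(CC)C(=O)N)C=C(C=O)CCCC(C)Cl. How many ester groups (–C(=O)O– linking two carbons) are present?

0

Scan the SMILES for the ester motif — none present.
Groups that are present: 1 aldehyde, 1 alkene, 1 amide, 1 ketone.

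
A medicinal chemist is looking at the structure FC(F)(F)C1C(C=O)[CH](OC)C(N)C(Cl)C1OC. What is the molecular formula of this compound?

C10H15ClF3NO3

Walk through each heavy atom and fill implicit hydrogens from standard valence (C 4, N 3, O 2, S 2, halogen 1):
  atom 1: F (halogen, monovalent) → 0 H
  atom 2: C, bond orders sum to 4 (valence 4) → 0 H
  atom 3: F (halogen, monovalent) → 0 H
  atom 4: F (halogen, monovalent) → 0 H
  atom 5: C, bond orders sum to 3 (valence 4) → 1 H
  atom 6: C, bond orders sum to 3 (valence 4) → 1 H
  atom 7: C, bond orders sum to 3 (valence 4) → 1 H
  atom 8: O, bond orders sum to 2 (valence 2) → 0 H
  atom 9: C with explicit H count 1
  atom 10: O, bond orders sum to 2 (valence 2) → 0 H
  atom 11: C, bond orders sum to 1 (valence 4) → 3 H
  atom 12: C, bond orders sum to 3 (valence 4) → 1 H
  atom 13: N, bond orders sum to 1 (valence 3) → 2 H
  atom 14: C, bond orders sum to 3 (valence 4) → 1 H
  atom 15: Cl (halogen, monovalent) → 0 H
  atom 16: C, bond orders sum to 3 (valence 4) → 1 H
  atom 17: O, bond orders sum to 2 (valence 2) → 0 H
  atom 18: C, bond orders sum to 1 (valence 4) → 3 H
Totals → C:10, H:15, Cl:1, F:3, N:1, O:3.
In Hill order: C10H15ClF3NO3.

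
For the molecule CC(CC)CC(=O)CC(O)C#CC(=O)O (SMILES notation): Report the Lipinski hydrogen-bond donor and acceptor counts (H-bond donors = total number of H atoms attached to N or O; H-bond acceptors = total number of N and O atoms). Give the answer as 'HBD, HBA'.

2, 4

Donors: find every N or O and count the H atoms it carries.
  atom 7 (O): bond orders sum to 2 → 0 H
  atom 10 (O): bond orders sum to 1 → 1 H
  atom 14 (O): bond orders sum to 2 → 0 H
  atom 15 (O): bond orders sum to 1 → 1 H
Lipinski HBD = 2.
Acceptors: N atoms = 0, O atoms = 4 → HBA = 4.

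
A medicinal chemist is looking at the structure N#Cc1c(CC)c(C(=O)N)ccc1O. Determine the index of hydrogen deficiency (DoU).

7

Molecular formula: C10H10N2O2.
DoU = (2C + 2 + N − H − X) / 2, where X is the halogen count and O/S are ignored.
    = (2·10 + 2 + 2 − 10 − 0) / 2 = 14 / 2 = 7.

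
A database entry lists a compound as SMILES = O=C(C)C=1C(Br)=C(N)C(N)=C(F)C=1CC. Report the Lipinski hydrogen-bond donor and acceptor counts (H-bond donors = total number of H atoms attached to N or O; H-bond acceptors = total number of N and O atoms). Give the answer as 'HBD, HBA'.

Donors: find every N or O and count the H atoms it carries.
  atom 1 (O): bond orders sum to 2 → 0 H
  atom 8 (N): bond orders sum to 1 → 2 H
  atom 10 (N): bond orders sum to 1 → 2 H
Lipinski HBD = 4.
Acceptors: N atoms = 2, O atoms = 1 → HBA = 3.

4, 3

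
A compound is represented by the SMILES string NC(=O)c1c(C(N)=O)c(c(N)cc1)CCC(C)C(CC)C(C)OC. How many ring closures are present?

1

In SMILES, each pair of matching ring-closure digits denotes one ring-closing bond; the number of such bonds equals the number of independent rings.
Ring-closure bonds here: 1.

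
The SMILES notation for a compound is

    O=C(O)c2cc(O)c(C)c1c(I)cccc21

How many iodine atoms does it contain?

1

Scan the SMILES for I atoms (remember two-letter symbols like Cl and Br are single atoms).
Iodine count: 1.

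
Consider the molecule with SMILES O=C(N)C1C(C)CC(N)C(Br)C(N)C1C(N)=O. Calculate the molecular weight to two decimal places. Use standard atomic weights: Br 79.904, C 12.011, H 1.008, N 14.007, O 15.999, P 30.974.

First, the molecular formula is C10H19BrN4O2 (counting implicit H from valence).
  Br: 1 × 79.904 = 79.904
  C: 10 × 12.011 = 120.110
  H: 19 × 1.008 = 19.152
  N: 4 × 14.007 = 56.028
  O: 2 × 15.999 = 31.998
Sum: 1×79.904 + 10×12.011 + 19×1.008 + 4×14.007 + 2×15.999 = 307.192 → 307.19 g/mol.

307.19 g/mol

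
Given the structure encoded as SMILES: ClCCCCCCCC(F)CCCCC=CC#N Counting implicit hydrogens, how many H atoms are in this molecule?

25

Walk through each heavy atom and fill implicit hydrogens from standard valence (C 4, N 3, O 2, S 2, halogen 1):
  atom 1: Cl (halogen, monovalent) → 0 H
  atom 2: C, bond orders sum to 2 (valence 4) → 2 H
  atom 3: C, bond orders sum to 2 (valence 4) → 2 H
  atom 4: C, bond orders sum to 2 (valence 4) → 2 H
  atom 5: C, bond orders sum to 2 (valence 4) → 2 H
  atom 6: C, bond orders sum to 2 (valence 4) → 2 H
  atom 7: C, bond orders sum to 2 (valence 4) → 2 H
  atom 8: C, bond orders sum to 2 (valence 4) → 2 H
  atom 9: C, bond orders sum to 3 (valence 4) → 1 H
  atom 10: F (halogen, monovalent) → 0 H
  atom 11: C, bond orders sum to 2 (valence 4) → 2 H
  atom 12: C, bond orders sum to 2 (valence 4) → 2 H
  atom 13: C, bond orders sum to 2 (valence 4) → 2 H
  atom 14: C, bond orders sum to 2 (valence 4) → 2 H
  atom 15: C, bond orders sum to 3 (valence 4) → 1 H
  atom 16: C, bond orders sum to 3 (valence 4) → 1 H
  atom 17: C, bond orders sum to 4 (valence 4) → 0 H
  atom 18: N, bond orders sum to 3 (valence 3) → 0 H
Total hydrogens: 25.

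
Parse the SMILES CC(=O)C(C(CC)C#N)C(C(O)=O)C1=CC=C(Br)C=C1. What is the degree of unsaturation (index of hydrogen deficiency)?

8

Degree of unsaturation = (number of rings) + (number of π bonds).
Ring closures in the SMILES: 1.
π bonds: 5 double bonds (each 1 DoU), 1 triple bond (each 2 DoU) → 7 DoU from unsaturation.
Total DoU = 1 + 7 = 8.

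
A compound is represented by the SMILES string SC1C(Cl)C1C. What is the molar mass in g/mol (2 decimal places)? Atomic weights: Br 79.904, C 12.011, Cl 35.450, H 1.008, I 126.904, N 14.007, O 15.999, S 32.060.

122.61 g/mol

First, the molecular formula is C4H7ClS (counting implicit H from valence).
  C: 4 × 12.011 = 48.044
  Cl: 1 × 35.450 = 35.450
  H: 7 × 1.008 = 7.056
  S: 1 × 32.060 = 32.060
Sum: 4×12.011 + 1×35.450 + 7×1.008 + 1×32.060 = 122.610 → 122.61 g/mol.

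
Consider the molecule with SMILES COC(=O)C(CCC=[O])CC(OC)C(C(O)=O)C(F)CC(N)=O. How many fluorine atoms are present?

1

Scan the SMILES for F atoms (remember two-letter symbols like Cl and Br are single atoms).
Fluorine count: 1.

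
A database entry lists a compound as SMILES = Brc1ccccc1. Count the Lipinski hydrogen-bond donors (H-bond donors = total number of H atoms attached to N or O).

Donors: find every N or O and count the H atoms it carries.
  (no N or O atoms present)
Lipinski HBD = 0.

0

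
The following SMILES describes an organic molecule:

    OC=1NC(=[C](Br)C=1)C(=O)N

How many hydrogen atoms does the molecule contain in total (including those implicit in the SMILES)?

5

Walk through each heavy atom and fill implicit hydrogens from standard valence (C 4, N 3, O 2, S 2, halogen 1):
  atom 1: O, bond orders sum to 1 (valence 2) → 1 H
  atom 2: C, bond orders sum to 4 (valence 4) → 0 H
  atom 3: N, bond orders sum to 2 (valence 3) → 1 H
  atom 4: C, bond orders sum to 4 (valence 4) → 0 H
  atom 5: C with explicit H count 0
  atom 6: Br (halogen, monovalent) → 0 H
  atom 7: C, bond orders sum to 3 (valence 4) → 1 H
  atom 8: C, bond orders sum to 4 (valence 4) → 0 H
  atom 9: O, bond orders sum to 2 (valence 2) → 0 H
  atom 10: N, bond orders sum to 1 (valence 3) → 2 H
Total hydrogens: 5.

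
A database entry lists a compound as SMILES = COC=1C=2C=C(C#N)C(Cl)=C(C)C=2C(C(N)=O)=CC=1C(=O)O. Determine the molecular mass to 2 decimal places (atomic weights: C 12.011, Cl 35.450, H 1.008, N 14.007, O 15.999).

318.71 g/mol

First, the molecular formula is C15H11ClN2O4 (counting implicit H from valence).
  C: 15 × 12.011 = 180.165
  Cl: 1 × 35.450 = 35.450
  H: 11 × 1.008 = 11.088
  N: 2 × 14.007 = 28.014
  O: 4 × 15.999 = 63.996
Sum: 15×12.011 + 1×35.450 + 11×1.008 + 2×14.007 + 4×15.999 = 318.713 → 318.71 g/mol.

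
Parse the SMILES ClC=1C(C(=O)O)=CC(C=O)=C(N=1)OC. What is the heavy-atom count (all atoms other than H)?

14

Every atom symbol written in the SMILES (organic subset) is one heavy atom; implicit H are not written.
Heavy atoms by element → C:8, Cl:1, N:1, O:4.
Total: 14.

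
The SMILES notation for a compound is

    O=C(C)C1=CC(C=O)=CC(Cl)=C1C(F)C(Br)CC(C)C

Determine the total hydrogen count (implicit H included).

17

Walk through each heavy atom and fill implicit hydrogens from standard valence (C 4, N 3, O 2, S 2, halogen 1):
  atom 1: O, bond orders sum to 2 (valence 2) → 0 H
  atom 2: C, bond orders sum to 4 (valence 4) → 0 H
  atom 3: C, bond orders sum to 1 (valence 4) → 3 H
  atom 4: C, bond orders sum to 4 (valence 4) → 0 H
  atom 5: C, bond orders sum to 3 (valence 4) → 1 H
  atom 6: C, bond orders sum to 4 (valence 4) → 0 H
  atom 7: C, bond orders sum to 3 (valence 4) → 1 H
  atom 8: O, bond orders sum to 2 (valence 2) → 0 H
  atom 9: C, bond orders sum to 3 (valence 4) → 1 H
  atom 10: C, bond orders sum to 4 (valence 4) → 0 H
  atom 11: Cl (halogen, monovalent) → 0 H
  atom 12: C, bond orders sum to 4 (valence 4) → 0 H
  atom 13: C, bond orders sum to 3 (valence 4) → 1 H
  atom 14: F (halogen, monovalent) → 0 H
  atom 15: C, bond orders sum to 3 (valence 4) → 1 H
  atom 16: Br (halogen, monovalent) → 0 H
  atom 17: C, bond orders sum to 2 (valence 4) → 2 H
  atom 18: C, bond orders sum to 3 (valence 4) → 1 H
  atom 19: C, bond orders sum to 1 (valence 4) → 3 H
  atom 20: C, bond orders sum to 1 (valence 4) → 3 H
Total hydrogens: 17.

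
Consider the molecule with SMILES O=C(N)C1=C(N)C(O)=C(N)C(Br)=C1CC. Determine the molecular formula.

Walk through each heavy atom and fill implicit hydrogens from standard valence (C 4, N 3, O 2, S 2, halogen 1):
  atom 1: O, bond orders sum to 2 (valence 2) → 0 H
  atom 2: C, bond orders sum to 4 (valence 4) → 0 H
  atom 3: N, bond orders sum to 1 (valence 3) → 2 H
  atom 4: C, bond orders sum to 4 (valence 4) → 0 H
  atom 5: C, bond orders sum to 4 (valence 4) → 0 H
  atom 6: N, bond orders sum to 1 (valence 3) → 2 H
  atom 7: C, bond orders sum to 4 (valence 4) → 0 H
  atom 8: O, bond orders sum to 1 (valence 2) → 1 H
  atom 9: C, bond orders sum to 4 (valence 4) → 0 H
  atom 10: N, bond orders sum to 1 (valence 3) → 2 H
  atom 11: C, bond orders sum to 4 (valence 4) → 0 H
  atom 12: Br (halogen, monovalent) → 0 H
  atom 13: C, bond orders sum to 4 (valence 4) → 0 H
  atom 14: C, bond orders sum to 2 (valence 4) → 2 H
  atom 15: C, bond orders sum to 1 (valence 4) → 3 H
Totals → C:9, H:12, Br:1, N:3, O:2.
In Hill order: C9H12BrN3O2.

C9H12BrN3O2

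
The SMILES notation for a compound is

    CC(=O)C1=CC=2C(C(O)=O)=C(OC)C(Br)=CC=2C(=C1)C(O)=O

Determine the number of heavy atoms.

22

Every atom symbol written in the SMILES (organic subset) is one heavy atom; implicit H are not written.
Heavy atoms by element → Br:1, C:15, O:6.
Total: 22.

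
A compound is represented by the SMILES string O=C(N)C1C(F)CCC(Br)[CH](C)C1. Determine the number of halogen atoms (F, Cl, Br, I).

2

Halogen atoms appear at heavy-atom positions 6, 10 (1×Br, 1×F).
Other groups present: 1 amide.
Halogen count: 2.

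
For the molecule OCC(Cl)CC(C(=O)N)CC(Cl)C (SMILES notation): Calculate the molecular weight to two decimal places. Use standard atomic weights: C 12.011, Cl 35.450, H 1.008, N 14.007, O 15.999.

228.11 g/mol

First, the molecular formula is C8H15Cl2NO2 (counting implicit H from valence).
  C: 8 × 12.011 = 96.088
  Cl: 2 × 35.450 = 70.900
  H: 15 × 1.008 = 15.120
  N: 1 × 14.007 = 14.007
  O: 2 × 15.999 = 31.998
Sum: 8×12.011 + 2×35.450 + 15×1.008 + 1×14.007 + 2×15.999 = 228.113 → 228.11 g/mol.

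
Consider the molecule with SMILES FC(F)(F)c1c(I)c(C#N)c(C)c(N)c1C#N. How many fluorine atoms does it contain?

3

Scan the SMILES for F atoms (remember two-letter symbols like Cl and Br are single atoms).
Fluorine count: 3.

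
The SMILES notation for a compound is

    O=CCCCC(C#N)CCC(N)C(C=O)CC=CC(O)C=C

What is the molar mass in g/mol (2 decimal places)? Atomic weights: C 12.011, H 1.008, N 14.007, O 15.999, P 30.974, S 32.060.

306.41 g/mol

First, the molecular formula is C17H26N2O3 (counting implicit H from valence).
  C: 17 × 12.011 = 204.187
  H: 26 × 1.008 = 26.208
  N: 2 × 14.007 = 28.014
  O: 3 × 15.999 = 47.997
Sum: 17×12.011 + 26×1.008 + 2×14.007 + 3×15.999 = 306.406 → 306.41 g/mol.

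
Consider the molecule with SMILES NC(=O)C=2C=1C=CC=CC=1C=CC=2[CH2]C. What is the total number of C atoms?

13

Count every carbon token in the SMILES (each C, including those in ring-closure positions and inside branches).
Carbon count: 13.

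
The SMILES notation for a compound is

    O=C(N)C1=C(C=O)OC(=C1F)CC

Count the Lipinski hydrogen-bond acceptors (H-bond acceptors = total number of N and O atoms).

N atoms: 1; O atoms: 3.
Lipinski HBA = 1 + 3 = 4.

4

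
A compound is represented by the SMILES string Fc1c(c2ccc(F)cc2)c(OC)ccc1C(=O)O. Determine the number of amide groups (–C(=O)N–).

0

Scan the SMILES for the amide motif — none present.
Groups that are present: 1 carboxylic acid, 1 ether.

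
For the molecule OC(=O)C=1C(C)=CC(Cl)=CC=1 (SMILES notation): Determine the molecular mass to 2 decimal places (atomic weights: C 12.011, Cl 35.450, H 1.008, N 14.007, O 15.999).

170.59 g/mol

First, the molecular formula is C8H7ClO2 (counting implicit H from valence).
  C: 8 × 12.011 = 96.088
  Cl: 1 × 35.450 = 35.450
  H: 7 × 1.008 = 7.056
  O: 2 × 15.999 = 31.998
Sum: 8×12.011 + 1×35.450 + 7×1.008 + 2×15.999 = 170.592 → 170.59 g/mol.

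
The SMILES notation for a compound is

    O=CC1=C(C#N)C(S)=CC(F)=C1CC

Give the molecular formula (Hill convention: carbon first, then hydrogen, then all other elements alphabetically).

Walk through each heavy atom and fill implicit hydrogens from standard valence (C 4, N 3, O 2, S 2, halogen 1):
  atom 1: O, bond orders sum to 2 (valence 2) → 0 H
  atom 2: C, bond orders sum to 3 (valence 4) → 1 H
  atom 3: C, bond orders sum to 4 (valence 4) → 0 H
  atom 4: C, bond orders sum to 4 (valence 4) → 0 H
  atom 5: C, bond orders sum to 4 (valence 4) → 0 H
  atom 6: N, bond orders sum to 3 (valence 3) → 0 H
  atom 7: C, bond orders sum to 4 (valence 4) → 0 H
  atom 8: S, bond orders sum to 1 (valence 2) → 1 H
  atom 9: C, bond orders sum to 3 (valence 4) → 1 H
  atom 10: C, bond orders sum to 4 (valence 4) → 0 H
  atom 11: F (halogen, monovalent) → 0 H
  atom 12: C, bond orders sum to 4 (valence 4) → 0 H
  atom 13: C, bond orders sum to 2 (valence 4) → 2 H
  atom 14: C, bond orders sum to 1 (valence 4) → 3 H
Totals → C:10, H:8, F:1, N:1, O:1, S:1.
In Hill order: C10H8FNOS.

C10H8FNOS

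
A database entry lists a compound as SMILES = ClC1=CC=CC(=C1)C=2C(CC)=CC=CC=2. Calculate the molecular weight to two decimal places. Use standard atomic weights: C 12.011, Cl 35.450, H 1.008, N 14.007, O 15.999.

216.71 g/mol

First, the molecular formula is C14H13Cl (counting implicit H from valence).
  C: 14 × 12.011 = 168.154
  Cl: 1 × 35.450 = 35.450
  H: 13 × 1.008 = 13.104
Sum: 14×12.011 + 1×35.450 + 13×1.008 = 216.708 → 216.71 g/mol.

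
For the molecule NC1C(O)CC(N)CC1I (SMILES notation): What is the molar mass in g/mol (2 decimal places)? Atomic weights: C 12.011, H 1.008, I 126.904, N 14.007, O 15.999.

First, the molecular formula is C6H13IN2O (counting implicit H from valence).
  C: 6 × 12.011 = 72.066
  H: 13 × 1.008 = 13.104
  I: 1 × 126.904 = 126.904
  N: 2 × 14.007 = 28.014
  O: 1 × 15.999 = 15.999
Sum: 6×12.011 + 13×1.008 + 1×126.904 + 2×14.007 + 1×15.999 = 256.087 → 256.09 g/mol.

256.09 g/mol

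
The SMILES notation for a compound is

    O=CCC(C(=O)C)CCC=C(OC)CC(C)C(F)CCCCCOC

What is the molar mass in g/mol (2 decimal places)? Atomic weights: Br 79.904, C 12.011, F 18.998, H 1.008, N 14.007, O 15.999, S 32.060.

First, the molecular formula is C20H35FO4 (counting implicit H from valence).
  C: 20 × 12.011 = 240.220
  F: 1 × 18.998 = 18.998
  H: 35 × 1.008 = 35.280
  O: 4 × 15.999 = 63.996
Sum: 20×12.011 + 1×18.998 + 35×1.008 + 4×15.999 = 358.494 → 358.49 g/mol.

358.49 g/mol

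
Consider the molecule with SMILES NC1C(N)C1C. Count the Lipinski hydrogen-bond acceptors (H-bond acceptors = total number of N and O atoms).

2

N atoms: 2; O atoms: 0.
Lipinski HBA = 2 + 0 = 2.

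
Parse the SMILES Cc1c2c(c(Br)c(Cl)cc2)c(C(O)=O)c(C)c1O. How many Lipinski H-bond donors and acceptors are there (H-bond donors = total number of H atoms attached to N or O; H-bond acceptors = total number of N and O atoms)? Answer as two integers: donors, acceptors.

Donors: find every N or O and count the H atoms it carries.
  atom 13 (O): bond orders sum to 1 → 1 H
  atom 14 (O): bond orders sum to 2 → 0 H
  atom 18 (O): bond orders sum to 1 → 1 H
Lipinski HBD = 2.
Acceptors: N atoms = 0, O atoms = 3 → HBA = 3.

2, 3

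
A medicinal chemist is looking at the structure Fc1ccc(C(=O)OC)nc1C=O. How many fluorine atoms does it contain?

1

Scan the SMILES for F atoms (remember two-letter symbols like Cl and Br are single atoms).
Fluorine count: 1.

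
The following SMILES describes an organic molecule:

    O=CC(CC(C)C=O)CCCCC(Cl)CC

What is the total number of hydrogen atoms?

23

Walk through each heavy atom and fill implicit hydrogens from standard valence (C 4, N 3, O 2, S 2, halogen 1):
  atom 1: O, bond orders sum to 2 (valence 2) → 0 H
  atom 2: C, bond orders sum to 3 (valence 4) → 1 H
  atom 3: C, bond orders sum to 3 (valence 4) → 1 H
  atom 4: C, bond orders sum to 2 (valence 4) → 2 H
  atom 5: C, bond orders sum to 3 (valence 4) → 1 H
  atom 6: C, bond orders sum to 1 (valence 4) → 3 H
  atom 7: C, bond orders sum to 3 (valence 4) → 1 H
  atom 8: O, bond orders sum to 2 (valence 2) → 0 H
  atom 9: C, bond orders sum to 2 (valence 4) → 2 H
  atom 10: C, bond orders sum to 2 (valence 4) → 2 H
  atom 11: C, bond orders sum to 2 (valence 4) → 2 H
  atom 12: C, bond orders sum to 2 (valence 4) → 2 H
  atom 13: C, bond orders sum to 3 (valence 4) → 1 H
  atom 14: Cl (halogen, monovalent) → 0 H
  atom 15: C, bond orders sum to 2 (valence 4) → 2 H
  atom 16: C, bond orders sum to 1 (valence 4) → 3 H
Total hydrogens: 23.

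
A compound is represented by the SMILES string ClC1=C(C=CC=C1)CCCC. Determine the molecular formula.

C10H13Cl

Walk through each heavy atom and fill implicit hydrogens from standard valence (C 4, N 3, O 2, S 2, halogen 1):
  atom 1: Cl (halogen, monovalent) → 0 H
  atom 2: C, bond orders sum to 4 (valence 4) → 0 H
  atom 3: C, bond orders sum to 4 (valence 4) → 0 H
  atom 4: C, bond orders sum to 3 (valence 4) → 1 H
  atom 5: C, bond orders sum to 3 (valence 4) → 1 H
  atom 6: C, bond orders sum to 3 (valence 4) → 1 H
  atom 7: C, bond orders sum to 3 (valence 4) → 1 H
  atom 8: C, bond orders sum to 2 (valence 4) → 2 H
  atom 9: C, bond orders sum to 2 (valence 4) → 2 H
  atom 10: C, bond orders sum to 2 (valence 4) → 2 H
  atom 11: C, bond orders sum to 1 (valence 4) → 3 H
Totals → C:10, H:13, Cl:1.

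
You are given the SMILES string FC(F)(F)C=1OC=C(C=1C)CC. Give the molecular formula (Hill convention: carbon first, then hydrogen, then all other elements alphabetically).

C8H9F3O

Walk through each heavy atom and fill implicit hydrogens from standard valence (C 4, N 3, O 2, S 2, halogen 1):
  atom 1: F (halogen, monovalent) → 0 H
  atom 2: C, bond orders sum to 4 (valence 4) → 0 H
  atom 3: F (halogen, monovalent) → 0 H
  atom 4: F (halogen, monovalent) → 0 H
  atom 5: C, bond orders sum to 4 (valence 4) → 0 H
  atom 6: O, bond orders sum to 2 (valence 2) → 0 H
  atom 7: C, bond orders sum to 3 (valence 4) → 1 H
  atom 8: C, bond orders sum to 4 (valence 4) → 0 H
  atom 9: C, bond orders sum to 4 (valence 4) → 0 H
  atom 10: C, bond orders sum to 1 (valence 4) → 3 H
  atom 11: C, bond orders sum to 2 (valence 4) → 2 H
  atom 12: C, bond orders sum to 1 (valence 4) → 3 H
Totals → C:8, H:9, F:3, O:1.
In Hill order: C8H9F3O.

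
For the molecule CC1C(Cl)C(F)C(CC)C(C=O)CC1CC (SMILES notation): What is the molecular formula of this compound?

Walk through each heavy atom and fill implicit hydrogens from standard valence (C 4, N 3, O 2, S 2, halogen 1):
  atom 1: C, bond orders sum to 1 (valence 4) → 3 H
  atom 2: C, bond orders sum to 3 (valence 4) → 1 H
  atom 3: C, bond orders sum to 3 (valence 4) → 1 H
  atom 4: Cl (halogen, monovalent) → 0 H
  atom 5: C, bond orders sum to 3 (valence 4) → 1 H
  atom 6: F (halogen, monovalent) → 0 H
  atom 7: C, bond orders sum to 3 (valence 4) → 1 H
  atom 8: C, bond orders sum to 2 (valence 4) → 2 H
  atom 9: C, bond orders sum to 1 (valence 4) → 3 H
  atom 10: C, bond orders sum to 3 (valence 4) → 1 H
  atom 11: C, bond orders sum to 3 (valence 4) → 1 H
  atom 12: O, bond orders sum to 2 (valence 2) → 0 H
  atom 13: C, bond orders sum to 2 (valence 4) → 2 H
  atom 14: C, bond orders sum to 3 (valence 4) → 1 H
  atom 15: C, bond orders sum to 2 (valence 4) → 2 H
  atom 16: C, bond orders sum to 1 (valence 4) → 3 H
Totals → C:13, H:22, Cl:1, F:1, O:1.

C13H22ClFO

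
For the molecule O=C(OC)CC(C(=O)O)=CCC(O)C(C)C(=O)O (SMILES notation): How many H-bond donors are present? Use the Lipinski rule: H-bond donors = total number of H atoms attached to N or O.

Donors: find every N or O and count the H atoms it carries.
  atom 1 (O): bond orders sum to 2 → 0 H
  atom 3 (O): bond orders sum to 2 → 0 H
  atom 8 (O): bond orders sum to 2 → 0 H
  atom 9 (O): bond orders sum to 1 → 1 H
  atom 13 (O): bond orders sum to 1 → 1 H
  atom 17 (O): bond orders sum to 2 → 0 H
  atom 18 (O): bond orders sum to 1 → 1 H
Lipinski HBD = 3.

3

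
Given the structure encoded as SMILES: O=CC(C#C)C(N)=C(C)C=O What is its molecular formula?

C8H9NO2

Walk through each heavy atom and fill implicit hydrogens from standard valence (C 4, N 3, O 2, S 2, halogen 1):
  atom 1: O, bond orders sum to 2 (valence 2) → 0 H
  atom 2: C, bond orders sum to 3 (valence 4) → 1 H
  atom 3: C, bond orders sum to 3 (valence 4) → 1 H
  atom 4: C, bond orders sum to 4 (valence 4) → 0 H
  atom 5: C, bond orders sum to 3 (valence 4) → 1 H
  atom 6: C, bond orders sum to 4 (valence 4) → 0 H
  atom 7: N, bond orders sum to 1 (valence 3) → 2 H
  atom 8: C, bond orders sum to 4 (valence 4) → 0 H
  atom 9: C, bond orders sum to 1 (valence 4) → 3 H
  atom 10: C, bond orders sum to 3 (valence 4) → 1 H
  atom 11: O, bond orders sum to 2 (valence 2) → 0 H
Totals → C:8, H:9, N:1, O:2.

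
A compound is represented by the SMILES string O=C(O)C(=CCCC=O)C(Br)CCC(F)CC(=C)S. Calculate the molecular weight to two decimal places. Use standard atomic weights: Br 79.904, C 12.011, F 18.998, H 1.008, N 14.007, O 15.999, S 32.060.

353.25 g/mol

First, the molecular formula is C13H18BrFO3S (counting implicit H from valence).
  Br: 1 × 79.904 = 79.904
  C: 13 × 12.011 = 156.143
  F: 1 × 18.998 = 18.998
  H: 18 × 1.008 = 18.144
  O: 3 × 15.999 = 47.997
  S: 1 × 32.060 = 32.060
Sum: 1×79.904 + 13×12.011 + 1×18.998 + 18×1.008 + 3×15.999 + 1×32.060 = 353.246 → 353.25 g/mol.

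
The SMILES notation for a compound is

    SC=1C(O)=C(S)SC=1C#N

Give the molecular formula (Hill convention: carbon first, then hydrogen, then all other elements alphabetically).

Walk through each heavy atom and fill implicit hydrogens from standard valence (C 4, N 3, O 2, S 2, halogen 1):
  atom 1: S, bond orders sum to 1 (valence 2) → 1 H
  atom 2: C, bond orders sum to 4 (valence 4) → 0 H
  atom 3: C, bond orders sum to 4 (valence 4) → 0 H
  atom 4: O, bond orders sum to 1 (valence 2) → 1 H
  atom 5: C, bond orders sum to 4 (valence 4) → 0 H
  atom 6: S, bond orders sum to 1 (valence 2) → 1 H
  atom 7: S, bond orders sum to 2 (valence 2) → 0 H
  atom 8: C, bond orders sum to 4 (valence 4) → 0 H
  atom 9: C, bond orders sum to 4 (valence 4) → 0 H
  atom 10: N, bond orders sum to 3 (valence 3) → 0 H
Totals → C:5, H:3, N:1, O:1, S:3.
In Hill order: C5H3NOS3.

C5H3NOS3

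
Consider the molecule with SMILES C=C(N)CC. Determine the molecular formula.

Walk through each heavy atom and fill implicit hydrogens from standard valence (C 4, N 3, O 2, S 2, halogen 1):
  atom 1: C, bond orders sum to 2 (valence 4) → 2 H
  atom 2: C, bond orders sum to 4 (valence 4) → 0 H
  atom 3: N, bond orders sum to 1 (valence 3) → 2 H
  atom 4: C, bond orders sum to 2 (valence 4) → 2 H
  atom 5: C, bond orders sum to 1 (valence 4) → 3 H
Totals → C:4, H:9, N:1.
In Hill order: C4H9N.

C4H9N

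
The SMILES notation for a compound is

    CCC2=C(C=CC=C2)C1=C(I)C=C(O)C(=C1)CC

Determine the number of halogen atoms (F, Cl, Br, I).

Halogen atoms appear at heavy-atom position 11 (1×I).
Other groups present: 1 hydroxyl.
Halogen count: 1.

1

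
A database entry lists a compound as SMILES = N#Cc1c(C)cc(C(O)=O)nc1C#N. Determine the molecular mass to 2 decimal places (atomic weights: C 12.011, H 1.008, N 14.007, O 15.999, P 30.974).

187.16 g/mol

First, the molecular formula is C9H5N3O2 (counting implicit H from valence).
  C: 9 × 12.011 = 108.099
  H: 5 × 1.008 = 5.040
  N: 3 × 14.007 = 42.021
  O: 2 × 15.999 = 31.998
Sum: 9×12.011 + 5×1.008 + 3×14.007 + 2×15.999 = 187.158 → 187.16 g/mol.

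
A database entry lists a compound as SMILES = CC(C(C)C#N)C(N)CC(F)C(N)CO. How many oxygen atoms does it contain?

1

Scan the SMILES for O atoms (remember two-letter symbols like Cl and Br are single atoms).
Oxygen count: 1.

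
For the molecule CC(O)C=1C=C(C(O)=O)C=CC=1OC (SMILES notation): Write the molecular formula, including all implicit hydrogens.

C10H12O4

Walk through each heavy atom and fill implicit hydrogens from standard valence (C 4, N 3, O 2, S 2, halogen 1):
  atom 1: C, bond orders sum to 1 (valence 4) → 3 H
  atom 2: C, bond orders sum to 3 (valence 4) → 1 H
  atom 3: O, bond orders sum to 1 (valence 2) → 1 H
  atom 4: C, bond orders sum to 4 (valence 4) → 0 H
  atom 5: C, bond orders sum to 3 (valence 4) → 1 H
  atom 6: C, bond orders sum to 4 (valence 4) → 0 H
  atom 7: C, bond orders sum to 4 (valence 4) → 0 H
  atom 8: O, bond orders sum to 1 (valence 2) → 1 H
  atom 9: O, bond orders sum to 2 (valence 2) → 0 H
  atom 10: C, bond orders sum to 3 (valence 4) → 1 H
  atom 11: C, bond orders sum to 3 (valence 4) → 1 H
  atom 12: C, bond orders sum to 4 (valence 4) → 0 H
  atom 13: O, bond orders sum to 2 (valence 2) → 0 H
  atom 14: C, bond orders sum to 1 (valence 4) → 3 H
Totals → C:10, H:12, O:4.
In Hill order: C10H12O4.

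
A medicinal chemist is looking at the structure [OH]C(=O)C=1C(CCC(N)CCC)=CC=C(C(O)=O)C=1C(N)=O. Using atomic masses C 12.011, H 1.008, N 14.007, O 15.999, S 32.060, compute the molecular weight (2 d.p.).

First, the molecular formula is C15H20N2O5 (counting implicit H from valence).
  C: 15 × 12.011 = 180.165
  H: 20 × 1.008 = 20.160
  N: 2 × 14.007 = 28.014
  O: 5 × 15.999 = 79.995
Sum: 15×12.011 + 20×1.008 + 2×14.007 + 5×15.999 = 308.334 → 308.33 g/mol.

308.33 g/mol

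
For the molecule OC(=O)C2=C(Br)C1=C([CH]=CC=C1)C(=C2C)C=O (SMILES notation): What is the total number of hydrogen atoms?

Walk through each heavy atom and fill implicit hydrogens from standard valence (C 4, N 3, O 2, S 2, halogen 1):
  atom 1: O, bond orders sum to 1 (valence 2) → 1 H
  atom 2: C, bond orders sum to 4 (valence 4) → 0 H
  atom 3: O, bond orders sum to 2 (valence 2) → 0 H
  atom 4: C, bond orders sum to 4 (valence 4) → 0 H
  atom 5: C, bond orders sum to 4 (valence 4) → 0 H
  atom 6: Br (halogen, monovalent) → 0 H
  atom 7: C, bond orders sum to 4 (valence 4) → 0 H
  atom 8: C, bond orders sum to 4 (valence 4) → 0 H
  atom 9: C with explicit H count 1
  atom 10: C, bond orders sum to 3 (valence 4) → 1 H
  atom 11: C, bond orders sum to 3 (valence 4) → 1 H
  atom 12: C, bond orders sum to 3 (valence 4) → 1 H
  atom 13: C, bond orders sum to 4 (valence 4) → 0 H
  atom 14: C, bond orders sum to 4 (valence 4) → 0 H
  atom 15: C, bond orders sum to 1 (valence 4) → 3 H
  atom 16: C, bond orders sum to 3 (valence 4) → 1 H
  atom 17: O, bond orders sum to 2 (valence 2) → 0 H
Total hydrogens: 9.

9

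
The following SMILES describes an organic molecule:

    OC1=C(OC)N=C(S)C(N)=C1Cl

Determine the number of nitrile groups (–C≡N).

0

Scan the SMILES for the nitrile motif — none present.
Groups that are present: 1 ether, 1 hydroxyl, 1 primary amine, 1 thiol.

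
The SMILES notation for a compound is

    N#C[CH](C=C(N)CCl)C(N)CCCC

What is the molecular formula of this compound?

C10H18ClN3

Walk through each heavy atom and fill implicit hydrogens from standard valence (C 4, N 3, O 2, S 2, halogen 1):
  atom 1: N, bond orders sum to 3 (valence 3) → 0 H
  atom 2: C, bond orders sum to 4 (valence 4) → 0 H
  atom 3: C with explicit H count 1
  atom 4: C, bond orders sum to 3 (valence 4) → 1 H
  atom 5: C, bond orders sum to 4 (valence 4) → 0 H
  atom 6: N, bond orders sum to 1 (valence 3) → 2 H
  atom 7: C, bond orders sum to 2 (valence 4) → 2 H
  atom 8: Cl (halogen, monovalent) → 0 H
  atom 9: C, bond orders sum to 3 (valence 4) → 1 H
  atom 10: N, bond orders sum to 1 (valence 3) → 2 H
  atom 11: C, bond orders sum to 2 (valence 4) → 2 H
  atom 12: C, bond orders sum to 2 (valence 4) → 2 H
  atom 13: C, bond orders sum to 2 (valence 4) → 2 H
  atom 14: C, bond orders sum to 1 (valence 4) → 3 H
Totals → C:10, H:18, Cl:1, N:3.
In Hill order: C10H18ClN3.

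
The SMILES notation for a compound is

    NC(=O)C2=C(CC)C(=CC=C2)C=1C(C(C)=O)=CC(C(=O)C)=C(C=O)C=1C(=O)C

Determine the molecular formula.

C22H21NO5

Walk through each heavy atom and fill implicit hydrogens from standard valence (C 4, N 3, O 2, S 2, halogen 1):
  atom 1: N, bond orders sum to 1 (valence 3) → 2 H
  atom 2: C, bond orders sum to 4 (valence 4) → 0 H
  atom 3: O, bond orders sum to 2 (valence 2) → 0 H
  atom 4: C, bond orders sum to 4 (valence 4) → 0 H
  atom 5: C, bond orders sum to 4 (valence 4) → 0 H
  atom 6: C, bond orders sum to 2 (valence 4) → 2 H
  atom 7: C, bond orders sum to 1 (valence 4) → 3 H
  atom 8: C, bond orders sum to 4 (valence 4) → 0 H
  atom 9: C, bond orders sum to 3 (valence 4) → 1 H
  atom 10: C, bond orders sum to 3 (valence 4) → 1 H
  atom 11: C, bond orders sum to 3 (valence 4) → 1 H
  atom 12: C, bond orders sum to 4 (valence 4) → 0 H
  atom 13: C, bond orders sum to 4 (valence 4) → 0 H
  atom 14: C, bond orders sum to 4 (valence 4) → 0 H
  atom 15: C, bond orders sum to 1 (valence 4) → 3 H
  atom 16: O, bond orders sum to 2 (valence 2) → 0 H
  atom 17: C, bond orders sum to 3 (valence 4) → 1 H
  atom 18: C, bond orders sum to 4 (valence 4) → 0 H
  atom 19: C, bond orders sum to 4 (valence 4) → 0 H
  atom 20: O, bond orders sum to 2 (valence 2) → 0 H
  atom 21: C, bond orders sum to 1 (valence 4) → 3 H
  atom 22: C, bond orders sum to 4 (valence 4) → 0 H
  atom 23: C, bond orders sum to 3 (valence 4) → 1 H
  atom 24: O, bond orders sum to 2 (valence 2) → 0 H
  atom 25: C, bond orders sum to 4 (valence 4) → 0 H
  atom 26: C, bond orders sum to 4 (valence 4) → 0 H
  atom 27: O, bond orders sum to 2 (valence 2) → 0 H
  atom 28: C, bond orders sum to 1 (valence 4) → 3 H
Totals → C:22, H:21, N:1, O:5.
In Hill order: C22H21NO5.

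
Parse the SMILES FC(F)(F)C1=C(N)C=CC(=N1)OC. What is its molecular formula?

C7H7F3N2O

Walk through each heavy atom and fill implicit hydrogens from standard valence (C 4, N 3, O 2, S 2, halogen 1):
  atom 1: F (halogen, monovalent) → 0 H
  atom 2: C, bond orders sum to 4 (valence 4) → 0 H
  atom 3: F (halogen, monovalent) → 0 H
  atom 4: F (halogen, monovalent) → 0 H
  atom 5: C, bond orders sum to 4 (valence 4) → 0 H
  atom 6: C, bond orders sum to 4 (valence 4) → 0 H
  atom 7: N, bond orders sum to 1 (valence 3) → 2 H
  atom 8: C, bond orders sum to 3 (valence 4) → 1 H
  atom 9: C, bond orders sum to 3 (valence 4) → 1 H
  atom 10: C, bond orders sum to 4 (valence 4) → 0 H
  atom 11: N, bond orders sum to 3 (valence 3) → 0 H
  atom 12: O, bond orders sum to 2 (valence 2) → 0 H
  atom 13: C, bond orders sum to 1 (valence 4) → 3 H
Totals → C:7, H:7, F:3, N:2, O:1.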